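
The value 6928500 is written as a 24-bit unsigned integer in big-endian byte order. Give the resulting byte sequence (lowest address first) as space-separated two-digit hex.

6928500 in hexadecimal, padded to 24 bits, is 0x69B874.
Split into bytes (most-significant first): 69 B8 74.
In big-endian order the high byte comes first in memory.
So the memory order matches the most-significant-first order: 69 B8 74.

69 B8 74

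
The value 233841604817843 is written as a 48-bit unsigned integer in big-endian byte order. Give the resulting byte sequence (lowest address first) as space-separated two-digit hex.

233841604817843 in hexadecimal, padded to 48 bits, is 0xD4AD7DC9F3B3.
Split into bytes (most-significant first): D4 AD 7D C9 F3 B3.
In big-endian order the high byte comes first in memory.
So the memory order matches the most-significant-first order: D4 AD 7D C9 F3 B3.

D4 AD 7D C9 F3 B3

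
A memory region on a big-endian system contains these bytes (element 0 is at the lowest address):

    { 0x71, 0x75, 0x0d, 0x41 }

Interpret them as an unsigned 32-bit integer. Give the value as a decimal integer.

Big-endian stores the most-significant byte at the lowest address.
The bytes are already most-significant first: 0x71750D41.
0x71750D41 = 1903496513.

1903496513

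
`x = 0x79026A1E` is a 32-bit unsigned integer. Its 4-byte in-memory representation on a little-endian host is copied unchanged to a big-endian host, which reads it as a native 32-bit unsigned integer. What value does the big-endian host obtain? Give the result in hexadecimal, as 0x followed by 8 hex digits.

0x1E6A0279

Stored little-endian, the bytes at ascending addresses are 1E 6A 02 79.
Read back as big-endian, the last byte is least significant, giving 0x1E6A0279.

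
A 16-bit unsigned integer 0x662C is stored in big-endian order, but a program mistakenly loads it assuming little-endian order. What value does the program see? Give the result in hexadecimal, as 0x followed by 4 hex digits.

Stored big-endian, the bytes at ascending addresses are 66 2C.
Read back as little-endian, the first byte is least significant, giving 0x2C66.

0x2C66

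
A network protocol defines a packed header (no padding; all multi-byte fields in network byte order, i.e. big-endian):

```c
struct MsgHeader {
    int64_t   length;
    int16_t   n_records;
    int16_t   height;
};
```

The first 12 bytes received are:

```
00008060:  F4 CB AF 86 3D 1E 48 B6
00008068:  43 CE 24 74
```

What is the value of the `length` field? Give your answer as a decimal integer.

`length` is the first field, at byte offset 0, occupying 8 bytes.
Bytes at offsets 0..7: F4 CB AF 86 3D 1E 48 B6.
Big-endian: lowest address holds the most-significant byte.
The bytes are already most-significant first: 0xF4CBAF863D1E48B6.
Top bit is set, so as a signed 64-bit value this is 0xF4CBAF863D1E48B6 − 2^64 = -807358717096998730.

-807358717096998730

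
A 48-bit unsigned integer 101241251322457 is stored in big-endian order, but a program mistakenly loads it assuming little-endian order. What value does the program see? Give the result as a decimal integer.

101241251322457 in 48-bit hexadecimal is 0x5C1410D25A59.
Stored big-endian, the bytes at ascending addresses are 5C 14 10 D2 5A 59.
Read back as little-endian, the first byte is least significant, giving 0x595AD210145C.
0x595AD210145C = 98246606197852.

98246606197852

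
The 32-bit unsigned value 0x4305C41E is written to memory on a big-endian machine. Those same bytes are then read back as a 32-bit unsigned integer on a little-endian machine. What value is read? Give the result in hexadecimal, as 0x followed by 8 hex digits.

Stored big-endian, the bytes at ascending addresses are 43 05 C4 1E.
Read back as little-endian, the first byte is least significant, giving 0x1EC40543.

0x1EC40543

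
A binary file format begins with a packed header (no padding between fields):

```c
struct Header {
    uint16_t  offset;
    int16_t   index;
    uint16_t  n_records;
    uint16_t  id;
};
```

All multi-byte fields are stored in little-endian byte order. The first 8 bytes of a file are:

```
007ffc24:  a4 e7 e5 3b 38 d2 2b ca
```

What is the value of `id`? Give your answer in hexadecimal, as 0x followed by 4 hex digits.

`id` follows `offset` (2 B), `index` (2 B), `n_records` (2 B), so it starts at offset 2 + 2 + 2 = 6 and occupies 2 bytes.
Bytes at offsets 6..7: 2B CA.
Little-endian: lowest address holds the least-significant byte.
Reassemble most-significant byte first: CA 2B → 0xCA2B.

0xCA2B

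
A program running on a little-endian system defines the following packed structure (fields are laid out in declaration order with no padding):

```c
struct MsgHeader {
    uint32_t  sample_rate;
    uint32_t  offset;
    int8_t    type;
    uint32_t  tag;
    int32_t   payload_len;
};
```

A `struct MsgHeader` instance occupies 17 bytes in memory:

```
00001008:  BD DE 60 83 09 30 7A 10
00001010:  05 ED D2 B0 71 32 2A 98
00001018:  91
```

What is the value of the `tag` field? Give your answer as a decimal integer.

`tag` follows `sample_rate` (4 B), `offset` (4 B), `type` (1 B), so it starts at offset 4 + 4 + 1 = 9 and occupies 4 bytes.
Bytes at offsets 9..12: ED D2 B0 71.
In little-endian order the low byte comes first in memory.
Reassemble most-significant byte first: 71 B0 D2 ED → 0x71B0D2ED.
0x71B0D2ED = 1907413741.

1907413741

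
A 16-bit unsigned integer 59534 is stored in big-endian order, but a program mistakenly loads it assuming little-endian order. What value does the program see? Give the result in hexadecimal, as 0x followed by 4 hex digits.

59534 in 16-bit hexadecimal is 0xE88E.
Stored big-endian, the bytes at ascending addresses are E8 8E.
Read back as little-endian, the first byte is least significant, giving 0x8EE8.

0x8EE8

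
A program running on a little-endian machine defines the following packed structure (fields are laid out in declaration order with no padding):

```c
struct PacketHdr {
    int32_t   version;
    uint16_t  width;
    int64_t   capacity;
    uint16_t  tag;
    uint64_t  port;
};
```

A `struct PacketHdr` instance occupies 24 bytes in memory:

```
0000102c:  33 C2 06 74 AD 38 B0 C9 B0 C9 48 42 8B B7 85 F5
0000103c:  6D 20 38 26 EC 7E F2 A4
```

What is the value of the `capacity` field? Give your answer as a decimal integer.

-5221006462617073232

`capacity` follows `version` (4 B), `width` (2 B), so it starts at offset 4 + 2 = 6 and occupies 8 bytes.
Bytes at offsets 6..13: B0 C9 B0 C9 48 42 8B B7.
Little-endian stores the least-significant byte at the lowest address.
Reassemble most-significant byte first: B7 8B 42 48 C9 B0 C9 B0 → 0xB78B4248C9B0C9B0.
Top bit is set, so as a signed 64-bit value this is 0xB78B4248C9B0C9B0 − 2^64 = -5221006462617073232.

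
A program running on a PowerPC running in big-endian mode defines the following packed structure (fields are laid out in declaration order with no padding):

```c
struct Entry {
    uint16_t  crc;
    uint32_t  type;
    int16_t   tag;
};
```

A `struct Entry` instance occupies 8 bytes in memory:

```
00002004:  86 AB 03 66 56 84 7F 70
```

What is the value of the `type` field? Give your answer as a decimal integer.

57038468

`type` follows `crc` (2 bytes), so it starts at byte offset 2 and occupies 4 bytes.
Bytes at offsets 2..5: 03 66 56 84.
Big-endian: lowest address holds the most-significant byte.
The bytes are already most-significant first: 0x03665684.
0x03665684 = 57038468.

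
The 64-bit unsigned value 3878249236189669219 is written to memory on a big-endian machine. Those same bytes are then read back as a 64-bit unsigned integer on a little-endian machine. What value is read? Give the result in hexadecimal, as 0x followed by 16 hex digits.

0x63E783E9214FD235

3878249236189669219 in 64-bit hexadecimal is 0x35D24F21E983E763.
Stored big-endian, the bytes at ascending addresses are 35 D2 4F 21 E9 83 E7 63.
Read back as little-endian, the first byte is least significant, giving 0x63E783E9214FD235.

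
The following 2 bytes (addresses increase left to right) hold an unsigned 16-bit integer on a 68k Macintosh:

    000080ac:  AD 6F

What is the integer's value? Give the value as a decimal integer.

44399

Big-endian: lowest address holds the most-significant byte.
The bytes are already most-significant first: 0xAD6F.
0xAD6F = 44399.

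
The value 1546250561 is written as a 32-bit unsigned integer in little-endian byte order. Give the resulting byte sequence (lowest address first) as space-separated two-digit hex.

41 E9 29 5C

1546250561 in hexadecimal, padded to 32 bits, is 0x5C29E941.
Split into bytes (most-significant first): 5C 29 E9 41.
In little-endian order the low byte comes first in memory.
So at ascending addresses the bytes are 41 E9 29 5C.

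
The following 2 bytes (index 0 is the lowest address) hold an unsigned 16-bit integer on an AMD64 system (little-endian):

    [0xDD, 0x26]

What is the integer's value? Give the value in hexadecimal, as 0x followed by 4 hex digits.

0x26DD

Little-endian stores the least-significant byte at the lowest address.
Reassemble most-significant byte first: 26 DD → 0x26DD.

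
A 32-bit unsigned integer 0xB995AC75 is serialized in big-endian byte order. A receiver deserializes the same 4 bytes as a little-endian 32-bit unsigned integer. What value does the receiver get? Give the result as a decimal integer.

1974244793

Stored big-endian, the bytes at ascending addresses are B9 95 AC 75.
Read back as little-endian, the first byte is least significant, giving 0x75AC95B9.
0x75AC95B9 = 1974244793.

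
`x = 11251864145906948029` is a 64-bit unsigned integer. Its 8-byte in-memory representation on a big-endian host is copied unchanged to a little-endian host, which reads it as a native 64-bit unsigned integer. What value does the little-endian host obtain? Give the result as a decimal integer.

13679609538689771164

11251864145906948029 in 64-bit hexadecimal is 0x9C26A6D365BCD7BD.
Stored big-endian, the bytes at ascending addresses are 9C 26 A6 D3 65 BC D7 BD.
Read back as little-endian, the first byte is least significant, giving 0xBDD7BC65D3A6269C.
0xBDD7BC65D3A6269C = 13679609538689771164.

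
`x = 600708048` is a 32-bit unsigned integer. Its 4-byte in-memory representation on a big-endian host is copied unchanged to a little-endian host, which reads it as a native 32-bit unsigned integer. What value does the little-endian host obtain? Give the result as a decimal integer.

600708048 in 32-bit hexadecimal is 0x23CE13D0.
Stored big-endian, the bytes at ascending addresses are 23 CE 13 D0.
Read back as little-endian, the first byte is least significant, giving 0xD013CE23.
0xD013CE23 = 3490958883.

3490958883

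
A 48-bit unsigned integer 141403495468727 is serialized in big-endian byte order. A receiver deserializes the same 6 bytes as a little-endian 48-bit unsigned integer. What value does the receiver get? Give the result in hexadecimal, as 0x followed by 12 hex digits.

141403495468727 in 48-bit hexadecimal is 0x809B111E0EB7.
Stored big-endian, the bytes at ascending addresses are 80 9B 11 1E 0E B7.
Read back as little-endian, the first byte is least significant, giving 0xB70E1E119B80.

0xB70E1E119B80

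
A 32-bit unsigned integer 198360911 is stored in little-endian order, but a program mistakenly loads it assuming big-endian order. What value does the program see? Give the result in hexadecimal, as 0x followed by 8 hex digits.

0x4FBFD20B

198360911 in 32-bit hexadecimal is 0x0BD2BF4F.
Stored little-endian, the bytes at ascending addresses are 4F BF D2 0B.
Read back as big-endian, the last byte is least significant, giving 0x4FBFD20B.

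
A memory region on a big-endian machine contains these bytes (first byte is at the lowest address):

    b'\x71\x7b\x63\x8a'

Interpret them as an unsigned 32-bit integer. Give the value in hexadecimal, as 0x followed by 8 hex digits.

Big-endian: lowest address holds the most-significant byte.
The bytes are already most-significant first: 0x717B638A.

0x717B638A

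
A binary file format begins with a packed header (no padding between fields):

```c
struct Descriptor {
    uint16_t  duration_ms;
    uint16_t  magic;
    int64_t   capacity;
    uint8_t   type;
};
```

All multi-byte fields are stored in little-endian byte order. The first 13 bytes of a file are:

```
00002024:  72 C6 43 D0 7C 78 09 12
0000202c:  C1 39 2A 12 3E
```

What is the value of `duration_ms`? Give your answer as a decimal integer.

50802

`duration_ms` is the first field, at byte offset 0, occupying 2 bytes.
Bytes at offsets 0..1: 72 C6.
Little-endian: lowest address holds the least-significant byte.
Reassemble most-significant byte first: C6 72 → 0xC672.
0xC672 = 50802.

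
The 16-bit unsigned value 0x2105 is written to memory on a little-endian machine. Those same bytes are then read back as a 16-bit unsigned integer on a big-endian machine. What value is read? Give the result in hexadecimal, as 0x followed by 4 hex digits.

0x0521

Stored little-endian, the bytes at ascending addresses are 05 21.
Read back as big-endian, the last byte is least significant, giving 0x0521.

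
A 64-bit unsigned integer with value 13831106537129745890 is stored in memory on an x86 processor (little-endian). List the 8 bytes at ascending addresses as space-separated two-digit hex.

E2 9D 33 7C 1D F6 F1 BF

13831106537129745890 in hexadecimal, padded to 64 bits, is 0xBFF1F61D7C339DE2.
Split into bytes (most-significant first): BF F1 F6 1D 7C 33 9D E2.
In little-endian order the low byte comes first in memory.
So at ascending addresses the bytes are E2 9D 33 7C 1D F6 F1 BF.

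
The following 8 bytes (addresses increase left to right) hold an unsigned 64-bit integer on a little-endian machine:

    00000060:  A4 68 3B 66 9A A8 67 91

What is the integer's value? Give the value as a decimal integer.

10477528439194347684

Little-endian stores the least-significant byte at the lowest address.
Reassemble most-significant byte first: 91 67 A8 9A 66 3B 68 A4 → 0x9167A89A663B68A4.
0x9167A89A663B68A4 = 10477528439194347684.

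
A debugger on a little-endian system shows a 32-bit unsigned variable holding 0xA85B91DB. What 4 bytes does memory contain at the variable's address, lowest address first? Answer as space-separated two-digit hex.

Split into bytes (most-significant first): A8 5B 91 DB.
Little-endian: lowest address holds the least-significant byte.
So at ascending addresses the bytes are DB 91 5B A8.

DB 91 5B A8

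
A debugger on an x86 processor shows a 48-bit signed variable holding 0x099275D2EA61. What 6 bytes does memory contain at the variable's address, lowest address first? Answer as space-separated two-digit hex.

Split into bytes (most-significant first): 09 92 75 D2 EA 61.
In little-endian order the low byte comes first in memory.
So at ascending addresses the bytes are 61 EA D2 75 92 09.

61 EA D2 75 92 09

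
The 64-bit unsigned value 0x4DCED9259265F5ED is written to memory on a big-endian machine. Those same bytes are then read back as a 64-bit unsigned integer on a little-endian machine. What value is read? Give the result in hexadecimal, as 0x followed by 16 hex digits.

0xEDF5659225D9CE4D

Stored big-endian, the bytes at ascending addresses are 4D CE D9 25 92 65 F5 ED.
Read back as little-endian, the first byte is least significant, giving 0xEDF5659225D9CE4D.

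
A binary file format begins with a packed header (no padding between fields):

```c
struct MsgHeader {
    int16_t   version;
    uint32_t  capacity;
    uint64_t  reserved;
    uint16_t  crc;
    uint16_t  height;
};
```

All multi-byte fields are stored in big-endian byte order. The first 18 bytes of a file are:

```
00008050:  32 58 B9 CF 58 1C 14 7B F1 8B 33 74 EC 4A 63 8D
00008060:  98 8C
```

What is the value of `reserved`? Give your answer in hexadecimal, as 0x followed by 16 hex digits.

`reserved` follows `version` (2 B), `capacity` (4 B), so it starts at offset 2 + 4 = 6 and occupies 8 bytes.
Bytes at offsets 6..13: 14 7B F1 8B 33 74 EC 4A.
Big-endian stores the most-significant byte at the lowest address.
The bytes are already most-significant first: 0x147BF18B3374EC4A.

0x147BF18B3374EC4A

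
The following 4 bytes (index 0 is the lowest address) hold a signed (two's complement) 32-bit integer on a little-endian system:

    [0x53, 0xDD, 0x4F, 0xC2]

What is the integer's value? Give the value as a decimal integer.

In little-endian order the low byte comes first in memory.
Reassemble most-significant byte first: C2 4F DD 53 → 0xC24FDD53.
Top bit is set, so as a signed 32-bit value this is 0xC24FDD53 − 2^32 = -1034953389.

-1034953389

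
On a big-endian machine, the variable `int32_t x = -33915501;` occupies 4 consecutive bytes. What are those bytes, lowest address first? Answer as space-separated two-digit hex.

Two's complement of -33915501 in 32 bits: 33915501 = 0x0205826D; invert → 0xFDFA7D92; add 1 → 0xFDFA7D93.
Split into bytes (most-significant first): FD FA 7D 93.
Big-endian: lowest address holds the most-significant byte.
So the memory order matches the most-significant-first order: FD FA 7D 93.

FD FA 7D 93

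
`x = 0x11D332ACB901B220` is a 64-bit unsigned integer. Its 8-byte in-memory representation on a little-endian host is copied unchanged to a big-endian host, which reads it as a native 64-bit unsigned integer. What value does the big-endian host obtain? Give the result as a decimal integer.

Stored little-endian, the bytes at ascending addresses are 20 B2 01 B9 AC 32 D3 11.
Read back as big-endian, the last byte is least significant, giving 0x20B201B9AC32D311.
0x20B201B9AC32D311 = 2355947452037780241.

2355947452037780241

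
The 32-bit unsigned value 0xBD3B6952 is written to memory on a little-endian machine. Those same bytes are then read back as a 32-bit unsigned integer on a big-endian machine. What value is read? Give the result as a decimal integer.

Stored little-endian, the bytes at ascending addresses are 52 69 3B BD.
Read back as big-endian, the last byte is least significant, giving 0x52693BBD.
0x52693BBD = 1382628285.

1382628285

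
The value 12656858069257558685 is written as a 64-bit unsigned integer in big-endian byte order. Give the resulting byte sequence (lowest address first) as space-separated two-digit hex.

12656858069257558685 in hexadecimal, padded to 64 bits, is 0xAFA6315AE6A21A9D.
Split into bytes (most-significant first): AF A6 31 5A E6 A2 1A 9D.
Big-endian: lowest address holds the most-significant byte.
So the memory order matches the most-significant-first order: AF A6 31 5A E6 A2 1A 9D.

AF A6 31 5A E6 A2 1A 9D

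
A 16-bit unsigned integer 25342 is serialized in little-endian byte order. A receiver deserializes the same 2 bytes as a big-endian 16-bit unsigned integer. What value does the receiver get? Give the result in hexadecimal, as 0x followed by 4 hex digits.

25342 in 16-bit hexadecimal is 0x62FE.
Stored little-endian, the bytes at ascending addresses are FE 62.
Read back as big-endian, the last byte is least significant, giving 0xFE62.

0xFE62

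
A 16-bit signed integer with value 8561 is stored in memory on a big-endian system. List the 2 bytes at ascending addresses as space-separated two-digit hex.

21 71

8561 in hexadecimal, padded to 16 bits, is 0x2171.
Split into bytes (most-significant first): 21 71.
In big-endian order the high byte comes first in memory.
So the memory order matches the most-significant-first order: 21 71.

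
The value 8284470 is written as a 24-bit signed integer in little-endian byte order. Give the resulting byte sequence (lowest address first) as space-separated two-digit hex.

36 69 7E

8284470 in hexadecimal, padded to 24 bits, is 0x7E6936.
Split into bytes (most-significant first): 7E 69 36.
In little-endian order the low byte comes first in memory.
So at ascending addresses the bytes are 36 69 7E.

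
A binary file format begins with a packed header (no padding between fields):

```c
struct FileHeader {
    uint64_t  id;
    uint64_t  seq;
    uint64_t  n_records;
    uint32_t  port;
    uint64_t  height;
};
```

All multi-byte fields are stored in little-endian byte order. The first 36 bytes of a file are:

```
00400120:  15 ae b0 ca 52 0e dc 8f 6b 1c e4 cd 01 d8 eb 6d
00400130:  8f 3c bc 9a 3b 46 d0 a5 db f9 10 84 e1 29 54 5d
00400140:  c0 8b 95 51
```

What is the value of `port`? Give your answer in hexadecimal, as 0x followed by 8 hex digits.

0x8410F9DB

`port` follows `id` (8 B), `seq` (8 B), `n_records` (8 B), so it starts at offset 8 + 8 + 8 = 24 and occupies 4 bytes.
Bytes at offsets 24..27: DB F9 10 84.
Little-endian stores the least-significant byte at the lowest address.
Reassemble most-significant byte first: 84 10 F9 DB → 0x8410F9DB.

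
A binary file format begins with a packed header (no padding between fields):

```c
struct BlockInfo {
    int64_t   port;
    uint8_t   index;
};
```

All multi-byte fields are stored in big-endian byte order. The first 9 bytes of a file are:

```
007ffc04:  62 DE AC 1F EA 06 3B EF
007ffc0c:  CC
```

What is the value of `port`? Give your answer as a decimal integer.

7124320913616944111

`port` is the first field, at byte offset 0, occupying 8 bytes.
Bytes at offsets 0..7: 62 DE AC 1F EA 06 3B EF.
Big-endian: lowest address holds the most-significant byte.
The bytes are already most-significant first: 0x62DEAC1FEA063BEF.
0x62DEAC1FEA063BEF = 7124320913616944111.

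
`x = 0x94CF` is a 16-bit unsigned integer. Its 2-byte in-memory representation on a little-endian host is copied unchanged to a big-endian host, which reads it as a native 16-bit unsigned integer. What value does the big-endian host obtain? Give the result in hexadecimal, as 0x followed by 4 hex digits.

0xCF94

Stored little-endian, the bytes at ascending addresses are CF 94.
Read back as big-endian, the last byte is least significant, giving 0xCF94.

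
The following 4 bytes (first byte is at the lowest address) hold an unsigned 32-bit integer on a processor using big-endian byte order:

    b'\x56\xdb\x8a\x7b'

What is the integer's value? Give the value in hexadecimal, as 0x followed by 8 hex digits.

Big-endian: lowest address holds the most-significant byte.
The bytes are already most-significant first: 0x56DB8A7B.

0x56DB8A7B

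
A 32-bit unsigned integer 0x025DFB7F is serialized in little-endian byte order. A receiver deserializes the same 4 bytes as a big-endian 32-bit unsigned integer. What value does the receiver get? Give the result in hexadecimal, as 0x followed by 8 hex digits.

0x7FFB5D02

Stored little-endian, the bytes at ascending addresses are 7F FB 5D 02.
Read back as big-endian, the last byte is least significant, giving 0x7FFB5D02.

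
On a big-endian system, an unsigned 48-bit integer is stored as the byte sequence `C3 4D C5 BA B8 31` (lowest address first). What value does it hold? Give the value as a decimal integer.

In big-endian order the high byte comes first in memory.
The bytes are already most-significant first: 0xC34DC5BAB831.
0xC34DC5BAB831 = 214738797246513.

214738797246513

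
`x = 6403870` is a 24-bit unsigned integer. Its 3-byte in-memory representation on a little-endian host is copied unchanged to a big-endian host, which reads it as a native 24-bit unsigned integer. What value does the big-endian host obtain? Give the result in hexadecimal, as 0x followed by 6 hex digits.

6403870 in 24-bit hexadecimal is 0x61B71E.
Stored little-endian, the bytes at ascending addresses are 1E B7 61.
Read back as big-endian, the last byte is least significant, giving 0x1EB761.

0x1EB761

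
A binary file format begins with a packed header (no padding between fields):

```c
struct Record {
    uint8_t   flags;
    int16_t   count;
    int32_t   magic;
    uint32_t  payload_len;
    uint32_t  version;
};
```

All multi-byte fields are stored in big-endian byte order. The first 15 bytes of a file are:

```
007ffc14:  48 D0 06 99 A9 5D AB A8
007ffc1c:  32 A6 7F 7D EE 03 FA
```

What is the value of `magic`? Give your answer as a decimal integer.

-1716953685

`magic` follows `flags` (1 B), `count` (2 B), so it starts at offset 1 + 2 = 3 and occupies 4 bytes.
Bytes at offsets 3..6: 99 A9 5D AB.
Big-endian: lowest address holds the most-significant byte.
The bytes are already most-significant first: 0x99A95DAB.
Top bit is set, so as a signed 32-bit value this is 0x99A95DAB − 2^32 = -1716953685.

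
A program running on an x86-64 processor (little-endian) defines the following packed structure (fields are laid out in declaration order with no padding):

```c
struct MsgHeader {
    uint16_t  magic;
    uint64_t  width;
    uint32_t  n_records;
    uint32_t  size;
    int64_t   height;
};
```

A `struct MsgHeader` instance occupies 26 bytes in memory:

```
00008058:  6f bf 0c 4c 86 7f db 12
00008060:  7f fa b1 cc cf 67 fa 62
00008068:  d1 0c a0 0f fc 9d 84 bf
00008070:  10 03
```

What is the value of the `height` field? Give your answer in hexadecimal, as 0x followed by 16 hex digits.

0x0310BF849DFC0FA0

`height` follows `magic` (2 B), `width` (8 B), `n_records` (4 B), `size` (4 B), so it starts at offset 2 + 8 + 4 + 4 = 18 and occupies 8 bytes.
Bytes at offsets 18..25: A0 0F FC 9D 84 BF 10 03.
Little-endian stores the least-significant byte at the lowest address.
Reassemble most-significant byte first: 03 10 BF 84 9D FC 0F A0 → 0x0310BF849DFC0FA0.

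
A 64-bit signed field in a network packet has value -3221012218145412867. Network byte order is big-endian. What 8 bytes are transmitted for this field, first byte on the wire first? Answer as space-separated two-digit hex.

Two's complement of -3221012218145412867 in 64 bits: 3221012218145412867 = 0x2CB3558BF7C01703; invert → 0xD34CAA74083FE8FC; add 1 → 0xD34CAA74083FE8FD.
Split into bytes (most-significant first): D3 4C AA 74 08 3F E8 FD.
Big-endian: lowest address holds the most-significant byte.
So the memory order matches the most-significant-first order: D3 4C AA 74 08 3F E8 FD.

D3 4C AA 74 08 3F E8 FD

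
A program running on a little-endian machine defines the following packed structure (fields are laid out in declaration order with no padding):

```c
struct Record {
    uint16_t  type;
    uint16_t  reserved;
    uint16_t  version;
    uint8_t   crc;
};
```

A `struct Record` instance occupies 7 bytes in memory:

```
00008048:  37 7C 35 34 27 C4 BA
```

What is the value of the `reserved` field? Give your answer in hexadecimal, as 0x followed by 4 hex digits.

`reserved` follows `type` (2 bytes), so it starts at byte offset 2 and occupies 2 bytes.
Bytes at offsets 2..3: 35 34.
Little-endian stores the least-significant byte at the lowest address.
Reassemble most-significant byte first: 34 35 → 0x3435.

0x3435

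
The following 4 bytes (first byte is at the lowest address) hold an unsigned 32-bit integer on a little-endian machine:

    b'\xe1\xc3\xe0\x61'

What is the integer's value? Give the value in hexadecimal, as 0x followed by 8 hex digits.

Little-endian stores the least-significant byte at the lowest address.
Reassemble most-significant byte first: 61 E0 C3 E1 → 0x61E0C3E1.

0x61E0C3E1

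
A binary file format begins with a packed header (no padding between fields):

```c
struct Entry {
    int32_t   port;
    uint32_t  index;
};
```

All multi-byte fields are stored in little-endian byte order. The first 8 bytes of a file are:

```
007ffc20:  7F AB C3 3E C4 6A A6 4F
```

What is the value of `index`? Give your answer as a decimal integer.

1336306372

`index` follows `port` (4 bytes), so it starts at byte offset 4 and occupies 4 bytes.
Bytes at offsets 4..7: C4 6A A6 4F.
Little-endian stores the least-significant byte at the lowest address.
Reassemble most-significant byte first: 4F A6 6A C4 → 0x4FA66AC4.
0x4FA66AC4 = 1336306372.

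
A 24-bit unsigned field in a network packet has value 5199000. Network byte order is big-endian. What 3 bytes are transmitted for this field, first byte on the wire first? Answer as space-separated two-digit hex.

5199000 in hexadecimal, padded to 24 bits, is 0x4F5498.
Split into bytes (most-significant first): 4F 54 98.
Big-endian: lowest address holds the most-significant byte.
So the memory order matches the most-significant-first order: 4F 54 98.

4F 54 98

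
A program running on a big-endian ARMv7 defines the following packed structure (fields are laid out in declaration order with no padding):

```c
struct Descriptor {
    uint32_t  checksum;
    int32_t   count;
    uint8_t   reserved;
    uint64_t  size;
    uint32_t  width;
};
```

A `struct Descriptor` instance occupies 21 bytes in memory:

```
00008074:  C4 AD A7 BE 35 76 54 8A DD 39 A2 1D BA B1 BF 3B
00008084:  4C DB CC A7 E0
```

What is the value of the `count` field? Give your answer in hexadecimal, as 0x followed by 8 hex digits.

`count` follows `checksum` (4 bytes), so it starts at byte offset 4 and occupies 4 bytes.
Bytes at offsets 4..7: 35 76 54 8A.
In big-endian order the high byte comes first in memory.
The bytes are already most-significant first: 0x3576548A.

0x3576548A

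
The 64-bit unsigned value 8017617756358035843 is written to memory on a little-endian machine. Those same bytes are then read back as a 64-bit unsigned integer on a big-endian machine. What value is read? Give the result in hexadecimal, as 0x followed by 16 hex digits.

0x83C995C8DE4C446F

8017617756358035843 in 64-bit hexadecimal is 0x6F444CDEC895C983.
Stored little-endian, the bytes at ascending addresses are 83 C9 95 C8 DE 4C 44 6F.
Read back as big-endian, the last byte is least significant, giving 0x83C995C8DE4C446F.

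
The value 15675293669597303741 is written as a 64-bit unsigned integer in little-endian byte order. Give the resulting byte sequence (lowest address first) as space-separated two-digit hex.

15675293669597303741 in hexadecimal, padded to 64 bits, is 0xD989D48A8E46D3BD.
Split into bytes (most-significant first): D9 89 D4 8A 8E 46 D3 BD.
Little-endian: lowest address holds the least-significant byte.
So at ascending addresses the bytes are BD D3 46 8E 8A D4 89 D9.

BD D3 46 8E 8A D4 89 D9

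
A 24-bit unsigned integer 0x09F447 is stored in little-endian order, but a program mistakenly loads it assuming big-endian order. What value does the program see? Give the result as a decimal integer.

4715529

Stored little-endian, the bytes at ascending addresses are 47 F4 09.
Read back as big-endian, the last byte is least significant, giving 0x47F409.
0x47F409 = 4715529.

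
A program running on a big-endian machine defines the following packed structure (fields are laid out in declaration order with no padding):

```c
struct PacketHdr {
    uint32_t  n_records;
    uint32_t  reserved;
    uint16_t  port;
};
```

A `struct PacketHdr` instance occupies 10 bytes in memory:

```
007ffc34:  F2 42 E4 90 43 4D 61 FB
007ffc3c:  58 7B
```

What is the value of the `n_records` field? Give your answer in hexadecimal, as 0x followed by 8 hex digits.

0xF242E490

`n_records` is the first field, at byte offset 0, occupying 4 bytes.
Bytes at offsets 0..3: F2 42 E4 90.
Big-endian stores the most-significant byte at the lowest address.
The bytes are already most-significant first: 0xF242E490.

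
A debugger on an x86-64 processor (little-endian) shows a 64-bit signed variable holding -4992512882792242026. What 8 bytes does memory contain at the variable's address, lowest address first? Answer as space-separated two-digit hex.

96 64 9B 0C FC 07 B7 BA

Two's complement of -4992512882792242026 in 64 bits: 4992512882792242026 = 0x4548F803F3649B6A; invert → 0xBAB707FC0C9B6495; add 1 → 0xBAB707FC0C9B6496.
Split into bytes (most-significant first): BA B7 07 FC 0C 9B 64 96.
Little-endian stores the least-significant byte at the lowest address.
So at ascending addresses the bytes are 96 64 9B 0C FC 07 B7 BA.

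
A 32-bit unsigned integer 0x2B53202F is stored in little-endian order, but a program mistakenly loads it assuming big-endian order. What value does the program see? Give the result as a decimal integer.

790647595

Stored little-endian, the bytes at ascending addresses are 2F 20 53 2B.
Read back as big-endian, the last byte is least significant, giving 0x2F20532B.
0x2F20532B = 790647595.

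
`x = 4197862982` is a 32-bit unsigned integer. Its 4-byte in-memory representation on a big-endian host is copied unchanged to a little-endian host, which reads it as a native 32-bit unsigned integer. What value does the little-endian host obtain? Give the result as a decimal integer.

4197862982 in 32-bit hexadecimal is 0xFA364E46.
Stored big-endian, the bytes at ascending addresses are FA 36 4E 46.
Read back as little-endian, the first byte is least significant, giving 0x464E36FA.
0x464E36FA = 1179531002.

1179531002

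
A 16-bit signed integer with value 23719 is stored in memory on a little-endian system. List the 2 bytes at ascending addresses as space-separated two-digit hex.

23719 in hexadecimal, padded to 16 bits, is 0x5CA7.
Split into bytes (most-significant first): 5C A7.
In little-endian order the low byte comes first in memory.
So at ascending addresses the bytes are A7 5C.

A7 5C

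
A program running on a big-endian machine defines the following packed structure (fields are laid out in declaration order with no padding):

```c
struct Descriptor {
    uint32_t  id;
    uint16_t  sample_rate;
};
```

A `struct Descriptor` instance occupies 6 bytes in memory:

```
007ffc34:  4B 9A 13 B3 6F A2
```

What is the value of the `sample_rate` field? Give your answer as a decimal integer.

28578

`sample_rate` follows `id` (4 bytes), so it starts at byte offset 4 and occupies 2 bytes.
Bytes at offsets 4..5: 6F A2.
Big-endian stores the most-significant byte at the lowest address.
The bytes are already most-significant first: 0x6FA2.
0x6FA2 = 28578.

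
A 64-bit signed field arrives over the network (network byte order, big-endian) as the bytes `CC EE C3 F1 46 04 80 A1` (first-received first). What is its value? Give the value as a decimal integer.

-3679788404485881695

Big-endian: lowest address holds the most-significant byte.
The bytes are already most-significant first: 0xCCEEC3F1460480A1.
Top bit is set, so as a signed 64-bit value this is 0xCCEEC3F1460480A1 − 2^64 = -3679788404485881695.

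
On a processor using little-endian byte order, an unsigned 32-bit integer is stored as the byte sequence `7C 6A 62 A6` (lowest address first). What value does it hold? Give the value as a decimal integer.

Little-endian stores the least-significant byte at the lowest address.
Reassemble most-significant byte first: A6 62 6A 7C → 0xA6626A7C.
0xA6626A7C = 2791467644.

2791467644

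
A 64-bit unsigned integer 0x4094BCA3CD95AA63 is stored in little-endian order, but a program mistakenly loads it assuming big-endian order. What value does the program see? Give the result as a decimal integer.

Stored little-endian, the bytes at ascending addresses are 63 AA 95 CD A3 BC 94 40.
Read back as big-endian, the last byte is least significant, giving 0x63AA95CDA3BC9440.
0x63AA95CDA3BC9440 = 7181717266243556416.

7181717266243556416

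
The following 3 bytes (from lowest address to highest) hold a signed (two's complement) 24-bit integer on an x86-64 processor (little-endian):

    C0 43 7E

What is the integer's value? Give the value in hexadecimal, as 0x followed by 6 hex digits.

0x7E43C0

In little-endian order the low byte comes first in memory.
Reassemble most-significant byte first: 7E 43 C0 → 0x7E43C0.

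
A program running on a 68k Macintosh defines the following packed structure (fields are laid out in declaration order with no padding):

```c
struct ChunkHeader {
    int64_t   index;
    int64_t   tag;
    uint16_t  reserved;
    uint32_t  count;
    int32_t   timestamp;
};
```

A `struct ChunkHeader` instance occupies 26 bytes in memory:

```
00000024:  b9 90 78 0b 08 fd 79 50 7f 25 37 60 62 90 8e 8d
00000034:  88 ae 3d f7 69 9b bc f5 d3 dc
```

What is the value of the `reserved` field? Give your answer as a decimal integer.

34990

`reserved` follows `index` (8 B), `tag` (8 B), so it starts at offset 8 + 8 = 16 and occupies 2 bytes.
Bytes at offsets 16..17: 88 AE.
Big-endian stores the most-significant byte at the lowest address.
The bytes are already most-significant first: 0x88AE.
0x88AE = 34990.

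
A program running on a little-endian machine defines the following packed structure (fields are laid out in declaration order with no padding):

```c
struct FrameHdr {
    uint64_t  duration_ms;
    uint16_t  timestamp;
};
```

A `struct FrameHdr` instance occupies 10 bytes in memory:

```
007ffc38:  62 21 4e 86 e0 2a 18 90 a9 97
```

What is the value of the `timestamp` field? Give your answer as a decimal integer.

`timestamp` follows `duration_ms` (8 bytes), so it starts at byte offset 8 and occupies 2 bytes.
Bytes at offsets 8..9: A9 97.
Little-endian: lowest address holds the least-significant byte.
Reassemble most-significant byte first: 97 A9 → 0x97A9.
0x97A9 = 38825.

38825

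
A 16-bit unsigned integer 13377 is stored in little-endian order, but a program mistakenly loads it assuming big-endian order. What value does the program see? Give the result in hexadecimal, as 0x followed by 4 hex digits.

13377 in 16-bit hexadecimal is 0x3441.
Stored little-endian, the bytes at ascending addresses are 41 34.
Read back as big-endian, the last byte is least significant, giving 0x4134.

0x4134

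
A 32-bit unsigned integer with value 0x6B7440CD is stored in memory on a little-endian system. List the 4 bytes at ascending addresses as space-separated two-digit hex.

CD 40 74 6B

Split into bytes (most-significant first): 6B 74 40 CD.
In little-endian order the low byte comes first in memory.
So at ascending addresses the bytes are CD 40 74 6B.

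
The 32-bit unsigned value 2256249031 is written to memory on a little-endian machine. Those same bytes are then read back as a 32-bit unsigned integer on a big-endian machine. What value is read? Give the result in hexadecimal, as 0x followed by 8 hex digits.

0xC7A07B86

2256249031 in 32-bit hexadecimal is 0x867BA0C7.
Stored little-endian, the bytes at ascending addresses are C7 A0 7B 86.
Read back as big-endian, the last byte is least significant, giving 0xC7A07B86.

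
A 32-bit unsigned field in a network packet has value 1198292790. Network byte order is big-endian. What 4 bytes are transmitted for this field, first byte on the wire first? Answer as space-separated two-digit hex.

1198292790 in hexadecimal, padded to 32 bits, is 0x476C7F36.
Split into bytes (most-significant first): 47 6C 7F 36.
In big-endian order the high byte comes first in memory.
So the memory order matches the most-significant-first order: 47 6C 7F 36.

47 6C 7F 36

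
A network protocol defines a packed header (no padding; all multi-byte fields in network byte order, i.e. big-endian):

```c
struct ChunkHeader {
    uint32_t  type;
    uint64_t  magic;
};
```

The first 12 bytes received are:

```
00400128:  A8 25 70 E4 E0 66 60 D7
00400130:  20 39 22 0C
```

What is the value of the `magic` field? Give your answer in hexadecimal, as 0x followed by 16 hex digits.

`magic` follows `type` (4 bytes), so it starts at byte offset 4 and occupies 8 bytes.
Bytes at offsets 4..11: E0 66 60 D7 20 39 22 0C.
In big-endian order the high byte comes first in memory.
The bytes are already most-significant first: 0xE06660D72039220C.

0xE06660D72039220C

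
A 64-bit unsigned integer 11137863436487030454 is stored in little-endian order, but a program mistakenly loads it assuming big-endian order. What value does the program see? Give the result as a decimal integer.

11137863436487030454 in 64-bit hexadecimal is 0x9A91A3C8D89EF6B6.
Stored little-endian, the bytes at ascending addresses are B6 F6 9E D8 C8 A3 91 9A.
Read back as big-endian, the last byte is least significant, giving 0xB6F69ED8C8A3919A.
0xB6F69ED8C8A3919A = 13183899613089993114.

13183899613089993114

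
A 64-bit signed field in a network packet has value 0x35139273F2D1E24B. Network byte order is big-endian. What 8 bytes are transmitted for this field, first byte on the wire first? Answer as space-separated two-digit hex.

Split into bytes (most-significant first): 35 13 92 73 F2 D1 E2 4B.
Big-endian stores the most-significant byte at the lowest address.
So the memory order matches the most-significant-first order: 35 13 92 73 F2 D1 E2 4B.

35 13 92 73 F2 D1 E2 4B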